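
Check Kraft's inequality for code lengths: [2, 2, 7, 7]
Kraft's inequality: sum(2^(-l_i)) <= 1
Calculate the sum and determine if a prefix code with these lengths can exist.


Sum = 2^(-2) + 2^(-2) + 2^(-7) + 2^(-7)
    = 0.25 + 0.25 + 0.0078125 + 0.0078125
    = 66/128 = 0.515625
Since 0.515625 <= 1, Kraft's inequality IS satisfied.
A prefix code with these lengths CAN exist.

Kraft sum = 0.515625. Satisfied.


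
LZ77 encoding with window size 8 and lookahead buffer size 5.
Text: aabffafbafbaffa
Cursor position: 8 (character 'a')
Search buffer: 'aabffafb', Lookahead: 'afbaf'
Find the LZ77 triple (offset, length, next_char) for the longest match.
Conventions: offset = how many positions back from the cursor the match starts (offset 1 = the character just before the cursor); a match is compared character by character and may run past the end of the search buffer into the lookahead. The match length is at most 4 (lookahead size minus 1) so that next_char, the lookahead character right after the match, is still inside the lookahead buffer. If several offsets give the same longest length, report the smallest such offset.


Try each offset into the search buffer:
  offset=1 (pos 7, char 'b'): match length 0
  offset=2 (pos 6, char 'f'): match length 0
  offset=3 (pos 5, char 'a'): match length 4
  offset=4 (pos 4, char 'f'): match length 0
  offset=5 (pos 3, char 'f'): match length 0
  offset=6 (pos 2, char 'b'): match length 0
  offset=7 (pos 1, char 'a'): match length 1
  offset=8 (pos 0, char 'a'): match length 1
Longest match has length 4 at offset 3.
next_char = character at position 8 + 4 = 12 -> 'f'

Best match: offset=3, length=4 (matching 'afba' starting at position 5)
LZ77 triple: (3, 4, 'f')


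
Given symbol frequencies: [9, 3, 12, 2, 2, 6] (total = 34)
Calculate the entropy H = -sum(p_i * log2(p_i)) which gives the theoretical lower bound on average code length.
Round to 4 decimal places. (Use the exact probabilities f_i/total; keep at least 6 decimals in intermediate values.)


Per-symbol terms -p_i * log2(p_i) with p_i = f_i/34:
  p = 9/34 = 0.264706: log2(p) = -1.917538, -p*log2(p) = 0.507584
  p = 3/34 = 0.088235: log2(p) = -3.502500, -p*log2(p) = 0.309044
  p = 12/34 = 0.352941: log2(p) = -1.502500, -p*log2(p) = 0.530294
  p = 2/34 = 0.058824: log2(p) = -4.087463, -p*log2(p) = 0.240439
  p = 2/34 = 0.058824: log2(p) = -4.087463, -p*log2(p) = 0.240439
  p = 6/34 = 0.176471: log2(p) = -2.502500, -p*log2(p) = 0.441618
H = 0.507584 + 0.309044 + 0.530294 + 0.240439 + 0.240439 + 0.441618 = 2.269418

H = 2.2694 bits/symbol


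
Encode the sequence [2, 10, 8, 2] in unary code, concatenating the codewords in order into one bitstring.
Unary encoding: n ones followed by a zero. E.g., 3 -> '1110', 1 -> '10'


Encode each number as n ones followed by a terminating 0:
  2 -> 110 (3 bits)
  10 -> 11111111110 (11 bits)
  8 -> 111111110 (9 bits)
  2 -> 110 (3 bits)
Total length = 3 + 11 + 9 + 3 = 26 bits.

Unary([2, 10, 8, 2]) = 11011111111110111111110110 (26 bits)


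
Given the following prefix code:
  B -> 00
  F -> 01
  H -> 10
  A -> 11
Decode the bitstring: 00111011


Decoding step by step:
Bits 00 -> B
Bits 11 -> A
Bits 10 -> H
Bits 11 -> A


Decoded message: BAHA


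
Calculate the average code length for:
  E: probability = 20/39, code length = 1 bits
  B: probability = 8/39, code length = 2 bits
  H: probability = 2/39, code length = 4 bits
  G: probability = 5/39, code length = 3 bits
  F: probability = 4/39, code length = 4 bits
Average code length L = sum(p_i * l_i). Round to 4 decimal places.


Weighted contributions p_i * l_i:
  E: (20/39) * 1 = 20/39
  B: (8/39) * 2 = 16/39
  H: (2/39) * 4 = 8/39
  G: (5/39) * 3 = 15/39
  F: (4/39) * 4 = 16/39
Sum = (20 + 16 + 8 + 15 + 16)/39 = 75/39

L = 75/39 = 1.9231 bits/symbol


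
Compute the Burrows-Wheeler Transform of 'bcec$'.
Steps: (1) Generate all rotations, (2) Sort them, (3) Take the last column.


Rotations (sorted):
  0: $bcec -> last char: c
  1: bcec$ -> last char: $
  2: c$bce -> last char: e
  3: cec$b -> last char: b
  4: ec$bc -> last char: c


BWT = c$ebc


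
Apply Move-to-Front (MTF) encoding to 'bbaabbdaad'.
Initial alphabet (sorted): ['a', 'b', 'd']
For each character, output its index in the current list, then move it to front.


MTF encoding:
'b': index 1 in ['a', 'b', 'd'] -> ['b', 'a', 'd']
'b': index 0 in ['b', 'a', 'd'] -> ['b', 'a', 'd']
'a': index 1 in ['b', 'a', 'd'] -> ['a', 'b', 'd']
'a': index 0 in ['a', 'b', 'd'] -> ['a', 'b', 'd']
'b': index 1 in ['a', 'b', 'd'] -> ['b', 'a', 'd']
'b': index 0 in ['b', 'a', 'd'] -> ['b', 'a', 'd']
'd': index 2 in ['b', 'a', 'd'] -> ['d', 'b', 'a']
'a': index 2 in ['d', 'b', 'a'] -> ['a', 'd', 'b']
'a': index 0 in ['a', 'd', 'b'] -> ['a', 'd', 'b']
'd': index 1 in ['a', 'd', 'b'] -> ['d', 'a', 'b']


Output: [1, 0, 1, 0, 1, 0, 2, 2, 0, 1]


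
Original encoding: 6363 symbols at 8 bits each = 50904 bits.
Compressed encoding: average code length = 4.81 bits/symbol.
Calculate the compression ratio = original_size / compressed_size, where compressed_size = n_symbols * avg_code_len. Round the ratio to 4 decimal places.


original_size = n_symbols * orig_bits = 6363 * 8 = 50904 bits
compressed_size = n_symbols * avg_code_len = 6363 * 4.81 = 30606.03 bits
ratio = original_size / compressed_size = 50904 / 30606.03 = 1.6632

Compression ratio = 1.6632


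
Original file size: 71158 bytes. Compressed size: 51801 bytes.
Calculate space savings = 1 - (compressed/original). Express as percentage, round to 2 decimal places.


ratio = compressed/original = 51801/71158 = 0.727972
savings = 1 - ratio = 1 - 0.727972 = 0.272028
as a percentage: 0.272028 * 100 = 27.2%

Space savings = 1 - 51801/71158 = 27.2%


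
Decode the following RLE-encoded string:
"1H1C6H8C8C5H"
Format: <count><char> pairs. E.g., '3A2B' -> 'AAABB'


Expanding each <count><char> pair:
  1H -> 'H'
  1C -> 'C'
  6H -> 'HHHHHH'
  8C -> 'CCCCCCCC'
  8C -> 'CCCCCCCC'
  5H -> 'HHHHH'

Decoded = HCHHHHHHCCCCCCCCCCCCCCCCHHHHH


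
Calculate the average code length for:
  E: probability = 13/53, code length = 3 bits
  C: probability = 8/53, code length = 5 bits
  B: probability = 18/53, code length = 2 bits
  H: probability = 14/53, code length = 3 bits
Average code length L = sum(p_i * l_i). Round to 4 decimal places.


Weighted contributions p_i * l_i:
  E: (13/53) * 3 = 39/53
  C: (8/53) * 5 = 40/53
  B: (18/53) * 2 = 36/53
  H: (14/53) * 3 = 42/53
Sum = (39 + 40 + 36 + 42)/53 = 157/53

L = 157/53 = 2.9623 bits/symbol


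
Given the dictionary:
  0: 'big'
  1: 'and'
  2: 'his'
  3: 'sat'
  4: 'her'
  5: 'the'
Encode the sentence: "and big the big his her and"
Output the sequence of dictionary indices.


Look up each word in the dictionary:
  'and' -> 1
  'big' -> 0
  'the' -> 5
  'big' -> 0
  'his' -> 2
  'her' -> 4
  'and' -> 1

Encoded: [1, 0, 5, 0, 2, 4, 1]


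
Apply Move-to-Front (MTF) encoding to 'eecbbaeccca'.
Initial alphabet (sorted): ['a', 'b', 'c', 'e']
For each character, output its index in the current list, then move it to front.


MTF encoding:
'e': index 3 in ['a', 'b', 'c', 'e'] -> ['e', 'a', 'b', 'c']
'e': index 0 in ['e', 'a', 'b', 'c'] -> ['e', 'a', 'b', 'c']
'c': index 3 in ['e', 'a', 'b', 'c'] -> ['c', 'e', 'a', 'b']
'b': index 3 in ['c', 'e', 'a', 'b'] -> ['b', 'c', 'e', 'a']
'b': index 0 in ['b', 'c', 'e', 'a'] -> ['b', 'c', 'e', 'a']
'a': index 3 in ['b', 'c', 'e', 'a'] -> ['a', 'b', 'c', 'e']
'e': index 3 in ['a', 'b', 'c', 'e'] -> ['e', 'a', 'b', 'c']
'c': index 3 in ['e', 'a', 'b', 'c'] -> ['c', 'e', 'a', 'b']
'c': index 0 in ['c', 'e', 'a', 'b'] -> ['c', 'e', 'a', 'b']
'c': index 0 in ['c', 'e', 'a', 'b'] -> ['c', 'e', 'a', 'b']
'a': index 2 in ['c', 'e', 'a', 'b'] -> ['a', 'c', 'e', 'b']


Output: [3, 0, 3, 3, 0, 3, 3, 3, 0, 0, 2]


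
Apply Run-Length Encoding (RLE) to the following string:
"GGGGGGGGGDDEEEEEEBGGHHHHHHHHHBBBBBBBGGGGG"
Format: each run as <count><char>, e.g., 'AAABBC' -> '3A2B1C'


Scanning runs left to right:
  i=0: run of 'G' x 9 -> '9G'
  i=9: run of 'D' x 2 -> '2D'
  i=11: run of 'E' x 6 -> '6E'
  i=17: run of 'B' x 1 -> '1B'
  i=18: run of 'G' x 2 -> '2G'
  i=20: run of 'H' x 9 -> '9H'
  i=29: run of 'B' x 7 -> '7B'
  i=36: run of 'G' x 5 -> '5G'

RLE = 9G2D6E1B2G9H7B5G


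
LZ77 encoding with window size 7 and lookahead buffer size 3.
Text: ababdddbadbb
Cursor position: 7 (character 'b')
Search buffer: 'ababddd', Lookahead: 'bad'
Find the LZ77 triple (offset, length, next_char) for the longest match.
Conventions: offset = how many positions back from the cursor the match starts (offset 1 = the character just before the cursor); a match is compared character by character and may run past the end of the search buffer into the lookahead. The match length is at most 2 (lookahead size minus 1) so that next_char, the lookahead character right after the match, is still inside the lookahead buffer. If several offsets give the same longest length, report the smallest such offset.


Try each offset into the search buffer:
  offset=1 (pos 6, char 'd'): match length 0
  offset=2 (pos 5, char 'd'): match length 0
  offset=3 (pos 4, char 'd'): match length 0
  offset=4 (pos 3, char 'b'): match length 1
  offset=5 (pos 2, char 'a'): match length 0
  offset=6 (pos 1, char 'b'): match length 2
  offset=7 (pos 0, char 'a'): match length 0
Longest match has length 2 at offset 6.
next_char = character at position 7 + 2 = 9 -> 'd'

Best match: offset=6, length=2 (matching 'ba' starting at position 1)
LZ77 triple: (6, 2, 'd')


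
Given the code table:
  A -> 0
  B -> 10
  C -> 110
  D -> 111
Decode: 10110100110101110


Decoding:
10 -> B
110 -> C
10 -> B
0 -> A
110 -> C
10 -> B
111 -> D
0 -> A


Result: BCBACBDA


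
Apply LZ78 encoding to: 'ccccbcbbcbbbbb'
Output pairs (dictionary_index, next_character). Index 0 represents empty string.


LZ78 encoding steps:
Dictionary: {0: ''}
Step 1: w='' (idx 0), next='c' -> output (0, 'c'), add 'c' as idx 1
Step 2: w='c' (idx 1), next='c' -> output (1, 'c'), add 'cc' as idx 2
Step 3: w='c' (idx 1), next='b' -> output (1, 'b'), add 'cb' as idx 3
Step 4: w='cb' (idx 3), next='b' -> output (3, 'b'), add 'cbb' as idx 4
Step 5: w='cbb' (idx 4), next='b' -> output (4, 'b'), add 'cbbb' as idx 5
Step 6: w='' (idx 0), next='b' -> output (0, 'b'), add 'b' as idx 6
Step 7: w='b' (idx 6), end of input -> output (6, '')


Encoded: [(0, 'c'), (1, 'c'), (1, 'b'), (3, 'b'), (4, 'b'), (0, 'b'), (6, '')]


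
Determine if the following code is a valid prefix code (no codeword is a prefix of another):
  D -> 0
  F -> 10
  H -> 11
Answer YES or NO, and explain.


Checking each pair (does one codeword prefix another?):
  D='0' vs F='10': no prefix
  D='0' vs H='11': no prefix
  F='10' vs D='0': no prefix
  F='10' vs H='11': no prefix
  H='11' vs D='0': no prefix
  H='11' vs F='10': no prefix
No violation found over all pairs.

YES -- this is a valid prefix code. No codeword is a prefix of any other codeword.


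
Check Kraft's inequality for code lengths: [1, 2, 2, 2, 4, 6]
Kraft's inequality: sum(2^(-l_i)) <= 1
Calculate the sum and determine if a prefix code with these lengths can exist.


Sum = 2^(-1) + 2^(-2) + 2^(-2) + 2^(-2) + 2^(-4) + 2^(-6)
    = 0.5 + 0.25 + 0.25 + 0.25 + 0.0625 + 0.015625
    = 85/64 = 1.328125
Since 1.328125 > 1, Kraft's inequality is NOT satisfied.
A prefix code with these lengths CANNOT exist.

Kraft sum = 1.328125. Not satisfied.


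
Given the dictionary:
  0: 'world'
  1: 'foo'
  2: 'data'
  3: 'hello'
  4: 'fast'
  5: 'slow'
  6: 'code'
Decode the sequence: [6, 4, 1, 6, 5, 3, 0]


Look up each index in the dictionary:
  6 -> 'code'
  4 -> 'fast'
  1 -> 'foo'
  6 -> 'code'
  5 -> 'slow'
  3 -> 'hello'
  0 -> 'world'

Decoded: "code fast foo code slow hello world"


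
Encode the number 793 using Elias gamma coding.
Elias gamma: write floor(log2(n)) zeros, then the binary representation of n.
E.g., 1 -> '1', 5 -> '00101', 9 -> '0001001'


num_bits = floor(log2(793)) + 1 = 10
leading_zeros = num_bits - 1 = 9
binary(793) = 1100011001

Elias gamma(793) = '000000000' + '1100011001' = 0000000001100011001 (19 bits)


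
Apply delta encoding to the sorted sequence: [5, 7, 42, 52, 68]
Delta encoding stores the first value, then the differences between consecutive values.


First value: 5
Deltas:
  7 - 5 = 2
  42 - 7 = 35
  52 - 42 = 10
  68 - 52 = 16


Delta encoded: [5, 2, 35, 10, 16]


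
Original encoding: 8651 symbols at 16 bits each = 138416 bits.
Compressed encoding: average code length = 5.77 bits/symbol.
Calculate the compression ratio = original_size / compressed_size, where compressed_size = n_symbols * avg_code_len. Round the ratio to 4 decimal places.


original_size = n_symbols * orig_bits = 8651 * 16 = 138416 bits
compressed_size = n_symbols * avg_code_len = 8651 * 5.77 = 49916.27 bits
ratio = original_size / compressed_size = 138416 / 49916.27 = 2.773

Compression ratio = 2.773


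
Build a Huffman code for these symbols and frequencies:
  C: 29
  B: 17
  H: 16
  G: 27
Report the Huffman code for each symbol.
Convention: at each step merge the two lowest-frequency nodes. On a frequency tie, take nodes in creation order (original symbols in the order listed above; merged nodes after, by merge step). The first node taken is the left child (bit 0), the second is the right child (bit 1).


Huffman tree construction:
Step 1: Merge H(16) + B(17) = 33
Step 2: Merge G(27) + C(29) = 56
Step 3: Merge (H+B)(33) + (G+C)(56) = 89
Read each symbol's code off the tree from the root (left child = 0, right child = 1).

Codes:
  C: 11 (length 2)
  B: 01 (length 2)
  H: 00 (length 2)
  G: 10 (length 2)
Average code length: 178/89 = 2.0000 bits/symbol


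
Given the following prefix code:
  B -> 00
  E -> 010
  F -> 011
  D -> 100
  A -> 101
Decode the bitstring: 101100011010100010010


Decoding step by step:
Bits 101 -> A
Bits 100 -> D
Bits 011 -> F
Bits 010 -> E
Bits 100 -> D
Bits 010 -> E
Bits 010 -> E


Decoded message: ADFEDEE


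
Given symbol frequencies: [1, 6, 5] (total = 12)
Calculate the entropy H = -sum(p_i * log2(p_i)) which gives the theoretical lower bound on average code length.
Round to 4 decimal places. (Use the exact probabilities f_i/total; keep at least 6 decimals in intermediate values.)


Per-symbol terms -p_i * log2(p_i) with p_i = f_i/12:
  p = 1/12 = 0.083333: log2(p) = -3.584963, -p*log2(p) = 0.298747
  p = 6/12 = 0.500000: log2(p) = -1.000000, -p*log2(p) = 0.500000
  p = 5/12 = 0.416667: log2(p) = -1.263034, -p*log2(p) = 0.526264
H = 0.298747 + 0.500000 + 0.526264 = 1.325011

H = 1.325 bits/symbol


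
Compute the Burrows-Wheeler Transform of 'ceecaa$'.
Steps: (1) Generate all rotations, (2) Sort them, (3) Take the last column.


Rotations (sorted):
  0: $ceecaa -> last char: a
  1: a$ceeca -> last char: a
  2: aa$ceec -> last char: c
  3: caa$cee -> last char: e
  4: ceecaa$ -> last char: $
  5: ecaa$ce -> last char: e
  6: eecaa$c -> last char: c


BWT = aace$ec


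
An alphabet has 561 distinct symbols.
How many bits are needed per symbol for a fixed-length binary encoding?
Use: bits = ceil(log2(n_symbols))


log2(561) = 9.1319
Bracket: 2^9 = 512 < 561 <= 2^10 = 1024
So ceil(log2(561)) = 10

bits = ceil(log2(561)) = ceil(9.1319) = 10 bits


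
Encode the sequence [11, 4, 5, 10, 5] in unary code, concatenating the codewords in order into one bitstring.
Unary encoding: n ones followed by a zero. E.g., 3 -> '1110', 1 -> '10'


Encode each number as n ones followed by a terminating 0:
  11 -> 111111111110 (12 bits)
  4 -> 11110 (5 bits)
  5 -> 111110 (6 bits)
  10 -> 11111111110 (11 bits)
  5 -> 111110 (6 bits)
Total length = 12 + 5 + 6 + 11 + 6 = 40 bits.

Unary([11, 4, 5, 10, 5]) = 1111111111101111011111011111111110111110 (40 bits)


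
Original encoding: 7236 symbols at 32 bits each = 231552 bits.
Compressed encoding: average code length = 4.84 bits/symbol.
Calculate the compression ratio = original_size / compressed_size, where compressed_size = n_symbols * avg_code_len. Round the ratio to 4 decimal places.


original_size = n_symbols * orig_bits = 7236 * 32 = 231552 bits
compressed_size = n_symbols * avg_code_len = 7236 * 4.84 = 35022.24 bits
ratio = original_size / compressed_size = 231552 / 35022.24 = 6.6116

Compression ratio = 6.6116


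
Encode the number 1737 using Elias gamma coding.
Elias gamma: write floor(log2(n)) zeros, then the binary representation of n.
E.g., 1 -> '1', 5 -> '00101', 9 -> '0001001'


num_bits = floor(log2(1737)) + 1 = 11
leading_zeros = num_bits - 1 = 10
binary(1737) = 11011001001

Elias gamma(1737) = '0000000000' + '11011001001' = 000000000011011001001 (21 bits)


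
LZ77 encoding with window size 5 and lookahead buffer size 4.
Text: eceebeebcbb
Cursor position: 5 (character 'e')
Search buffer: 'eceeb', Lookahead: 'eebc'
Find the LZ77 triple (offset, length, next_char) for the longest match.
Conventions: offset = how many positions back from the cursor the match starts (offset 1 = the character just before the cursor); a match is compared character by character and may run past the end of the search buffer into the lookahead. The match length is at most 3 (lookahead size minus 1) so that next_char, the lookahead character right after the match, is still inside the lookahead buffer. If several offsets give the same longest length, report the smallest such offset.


Try each offset into the search buffer:
  offset=1 (pos 4, char 'b'): match length 0
  offset=2 (pos 3, char 'e'): match length 1
  offset=3 (pos 2, char 'e'): match length 3
  offset=4 (pos 1, char 'c'): match length 0
  offset=5 (pos 0, char 'e'): match length 1
Longest match has length 3 at offset 3.
next_char = character at position 5 + 3 = 8 -> 'c'

Best match: offset=3, length=3 (matching 'eeb' starting at position 2)
LZ77 triple: (3, 3, 'c')


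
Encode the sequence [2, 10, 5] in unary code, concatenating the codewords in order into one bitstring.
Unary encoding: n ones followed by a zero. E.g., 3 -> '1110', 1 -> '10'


Encode each number as n ones followed by a terminating 0:
  2 -> 110 (3 bits)
  10 -> 11111111110 (11 bits)
  5 -> 111110 (6 bits)
Total length = 3 + 11 + 6 = 20 bits.

Unary([2, 10, 5]) = 11011111111110111110 (20 bits)


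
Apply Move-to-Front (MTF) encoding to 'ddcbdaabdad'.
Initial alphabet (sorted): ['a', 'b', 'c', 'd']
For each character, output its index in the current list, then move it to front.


MTF encoding:
'd': index 3 in ['a', 'b', 'c', 'd'] -> ['d', 'a', 'b', 'c']
'd': index 0 in ['d', 'a', 'b', 'c'] -> ['d', 'a', 'b', 'c']
'c': index 3 in ['d', 'a', 'b', 'c'] -> ['c', 'd', 'a', 'b']
'b': index 3 in ['c', 'd', 'a', 'b'] -> ['b', 'c', 'd', 'a']
'd': index 2 in ['b', 'c', 'd', 'a'] -> ['d', 'b', 'c', 'a']
'a': index 3 in ['d', 'b', 'c', 'a'] -> ['a', 'd', 'b', 'c']
'a': index 0 in ['a', 'd', 'b', 'c'] -> ['a', 'd', 'b', 'c']
'b': index 2 in ['a', 'd', 'b', 'c'] -> ['b', 'a', 'd', 'c']
'd': index 2 in ['b', 'a', 'd', 'c'] -> ['d', 'b', 'a', 'c']
'a': index 2 in ['d', 'b', 'a', 'c'] -> ['a', 'd', 'b', 'c']
'd': index 1 in ['a', 'd', 'b', 'c'] -> ['d', 'a', 'b', 'c']


Output: [3, 0, 3, 3, 2, 3, 0, 2, 2, 2, 1]


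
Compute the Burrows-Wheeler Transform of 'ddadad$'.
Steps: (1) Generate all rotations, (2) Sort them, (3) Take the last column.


Rotations (sorted):
  0: $ddadad -> last char: d
  1: ad$ddad -> last char: d
  2: adad$dd -> last char: d
  3: d$ddada -> last char: a
  4: dad$dda -> last char: a
  5: dadad$d -> last char: d
  6: ddadad$ -> last char: $


BWT = dddaad$


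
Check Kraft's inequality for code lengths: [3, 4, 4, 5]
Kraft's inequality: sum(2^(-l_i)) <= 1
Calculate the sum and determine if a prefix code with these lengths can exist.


Sum = 2^(-3) + 2^(-4) + 2^(-4) + 2^(-5)
    = 0.125 + 0.0625 + 0.0625 + 0.03125
    = 9/32 = 0.28125
Since 0.28125 <= 1, Kraft's inequality IS satisfied.
A prefix code with these lengths CAN exist.

Kraft sum = 0.28125. Satisfied.


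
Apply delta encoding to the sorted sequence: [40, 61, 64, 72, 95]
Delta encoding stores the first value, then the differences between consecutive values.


First value: 40
Deltas:
  61 - 40 = 21
  64 - 61 = 3
  72 - 64 = 8
  95 - 72 = 23


Delta encoded: [40, 21, 3, 8, 23]


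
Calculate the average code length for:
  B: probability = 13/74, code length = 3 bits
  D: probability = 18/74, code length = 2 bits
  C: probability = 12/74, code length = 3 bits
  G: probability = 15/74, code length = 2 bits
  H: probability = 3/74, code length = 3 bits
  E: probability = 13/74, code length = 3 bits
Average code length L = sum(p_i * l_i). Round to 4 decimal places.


Weighted contributions p_i * l_i:
  B: (13/74) * 3 = 39/74
  D: (18/74) * 2 = 36/74
  C: (12/74) * 3 = 36/74
  G: (15/74) * 2 = 30/74
  H: (3/74) * 3 = 9/74
  E: (13/74) * 3 = 39/74
Sum = (39 + 36 + 36 + 30 + 9 + 39)/74 = 189/74

L = 189/74 = 2.5541 bits/symbol


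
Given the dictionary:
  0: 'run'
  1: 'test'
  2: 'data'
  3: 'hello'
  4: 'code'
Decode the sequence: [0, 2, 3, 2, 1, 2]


Look up each index in the dictionary:
  0 -> 'run'
  2 -> 'data'
  3 -> 'hello'
  2 -> 'data'
  1 -> 'test'
  2 -> 'data'

Decoded: "run data hello data test data"


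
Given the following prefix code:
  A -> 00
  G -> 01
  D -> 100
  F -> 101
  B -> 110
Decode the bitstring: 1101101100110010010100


Decoding step by step:
Bits 110 -> B
Bits 110 -> B
Bits 110 -> B
Bits 01 -> G
Bits 100 -> D
Bits 100 -> D
Bits 101 -> F
Bits 00 -> A


Decoded message: BBBGDDFA


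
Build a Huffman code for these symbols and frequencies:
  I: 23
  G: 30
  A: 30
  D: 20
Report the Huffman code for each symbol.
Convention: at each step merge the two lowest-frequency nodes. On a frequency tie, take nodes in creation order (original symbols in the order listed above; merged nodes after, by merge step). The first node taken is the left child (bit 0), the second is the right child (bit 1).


Huffman tree construction:
Step 1: Merge D(20) + I(23) = 43
Step 2: Merge G(30) + A(30) = 60
Step 3: Merge (D+I)(43) + (G+A)(60) = 103
Read each symbol's code off the tree from the root (left child = 0, right child = 1).

Codes:
  I: 01 (length 2)
  G: 10 (length 2)
  A: 11 (length 2)
  D: 00 (length 2)
Average code length: 206/103 = 2.0000 bits/symbol


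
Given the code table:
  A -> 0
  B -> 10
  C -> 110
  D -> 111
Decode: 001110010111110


Decoding:
0 -> A
0 -> A
111 -> D
0 -> A
0 -> A
10 -> B
111 -> D
110 -> C


Result: AADAABDC


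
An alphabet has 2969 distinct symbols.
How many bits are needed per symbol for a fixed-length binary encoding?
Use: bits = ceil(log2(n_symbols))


log2(2969) = 11.5358
Bracket: 2^11 = 2048 < 2969 <= 2^12 = 4096
So ceil(log2(2969)) = 12

bits = ceil(log2(2969)) = ceil(11.5358) = 12 bits


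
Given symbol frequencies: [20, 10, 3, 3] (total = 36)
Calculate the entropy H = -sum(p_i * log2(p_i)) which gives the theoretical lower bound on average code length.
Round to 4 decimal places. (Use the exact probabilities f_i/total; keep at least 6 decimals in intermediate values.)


Per-symbol terms -p_i * log2(p_i) with p_i = f_i/36:
  p = 20/36 = 0.555556: log2(p) = -0.847997, -p*log2(p) = 0.471109
  p = 10/36 = 0.277778: log2(p) = -1.847997, -p*log2(p) = 0.513332
  p = 3/36 = 0.083333: log2(p) = -3.584963, -p*log2(p) = 0.298747
  p = 3/36 = 0.083333: log2(p) = -3.584963, -p*log2(p) = 0.298747
H = 0.471109 + 0.513332 + 0.298747 + 0.298747 = 1.581935

H = 1.5819 bits/symbol


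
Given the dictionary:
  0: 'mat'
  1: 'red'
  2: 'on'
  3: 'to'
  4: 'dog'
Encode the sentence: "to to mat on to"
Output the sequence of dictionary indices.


Look up each word in the dictionary:
  'to' -> 3
  'to' -> 3
  'mat' -> 0
  'on' -> 2
  'to' -> 3

Encoded: [3, 3, 0, 2, 3]


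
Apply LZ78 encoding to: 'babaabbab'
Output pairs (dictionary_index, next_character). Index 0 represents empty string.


LZ78 encoding steps:
Dictionary: {0: ''}
Step 1: w='' (idx 0), next='b' -> output (0, 'b'), add 'b' as idx 1
Step 2: w='' (idx 0), next='a' -> output (0, 'a'), add 'a' as idx 2
Step 3: w='b' (idx 1), next='a' -> output (1, 'a'), add 'ba' as idx 3
Step 4: w='a' (idx 2), next='b' -> output (2, 'b'), add 'ab' as idx 4
Step 5: w='ba' (idx 3), next='b' -> output (3, 'b'), add 'bab' as idx 5


Encoded: [(0, 'b'), (0, 'a'), (1, 'a'), (2, 'b'), (3, 'b')]


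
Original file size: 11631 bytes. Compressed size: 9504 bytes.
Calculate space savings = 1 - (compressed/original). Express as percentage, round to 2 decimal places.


ratio = compressed/original = 9504/11631 = 0.817127
savings = 1 - ratio = 1 - 0.817127 = 0.182873
as a percentage: 0.182873 * 100 = 18.29%

Space savings = 1 - 9504/11631 = 18.29%


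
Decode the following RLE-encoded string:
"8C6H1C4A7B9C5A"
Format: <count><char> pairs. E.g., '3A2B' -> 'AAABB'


Expanding each <count><char> pair:
  8C -> 'CCCCCCCC'
  6H -> 'HHHHHH'
  1C -> 'C'
  4A -> 'AAAA'
  7B -> 'BBBBBBB'
  9C -> 'CCCCCCCCC'
  5A -> 'AAAAA'

Decoded = CCCCCCCCHHHHHHCAAAABBBBBBBCCCCCCCCCAAAAA


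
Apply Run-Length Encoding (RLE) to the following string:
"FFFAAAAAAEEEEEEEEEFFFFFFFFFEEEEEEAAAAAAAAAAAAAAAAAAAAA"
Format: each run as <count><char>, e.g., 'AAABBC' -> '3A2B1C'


Scanning runs left to right:
  i=0: run of 'F' x 3 -> '3F'
  i=3: run of 'A' x 6 -> '6A'
  i=9: run of 'E' x 9 -> '9E'
  i=18: run of 'F' x 9 -> '9F'
  i=27: run of 'E' x 6 -> '6E'
  i=33: run of 'A' x 21 -> '21A'

RLE = 3F6A9E9F6E21A


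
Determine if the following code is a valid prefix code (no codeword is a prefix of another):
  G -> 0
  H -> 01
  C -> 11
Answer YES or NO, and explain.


Checking each pair (does one codeword prefix another?):
  G='0' vs H='01': prefix -- VIOLATION

NO -- this is NOT a valid prefix code. G (0) is a prefix of H (01).


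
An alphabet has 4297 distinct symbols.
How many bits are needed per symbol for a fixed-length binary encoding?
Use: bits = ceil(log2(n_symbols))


log2(4297) = 12.0691
Bracket: 2^12 = 4096 < 4297 <= 2^13 = 8192
So ceil(log2(4297)) = 13

bits = ceil(log2(4297)) = ceil(12.0691) = 13 bits


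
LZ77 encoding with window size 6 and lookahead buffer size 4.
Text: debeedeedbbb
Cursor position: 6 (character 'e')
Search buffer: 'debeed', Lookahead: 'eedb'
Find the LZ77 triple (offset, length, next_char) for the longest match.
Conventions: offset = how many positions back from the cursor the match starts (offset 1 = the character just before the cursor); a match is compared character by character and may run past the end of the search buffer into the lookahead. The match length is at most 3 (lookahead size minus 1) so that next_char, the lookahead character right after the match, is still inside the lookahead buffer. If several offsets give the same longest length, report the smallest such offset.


Try each offset into the search buffer:
  offset=1 (pos 5, char 'd'): match length 0
  offset=2 (pos 4, char 'e'): match length 1
  offset=3 (pos 3, char 'e'): match length 3
  offset=4 (pos 2, char 'b'): match length 0
  offset=5 (pos 1, char 'e'): match length 1
  offset=6 (pos 0, char 'd'): match length 0
Longest match has length 3 at offset 3.
next_char = character at position 6 + 3 = 9 -> 'b'

Best match: offset=3, length=3 (matching 'eed' starting at position 3)
LZ77 triple: (3, 3, 'b')


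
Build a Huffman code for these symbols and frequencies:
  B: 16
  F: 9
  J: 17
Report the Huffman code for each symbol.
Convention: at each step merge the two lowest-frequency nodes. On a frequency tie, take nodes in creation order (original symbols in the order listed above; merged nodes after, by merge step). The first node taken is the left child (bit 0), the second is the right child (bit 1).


Huffman tree construction:
Step 1: Merge F(9) + B(16) = 25
Step 2: Merge J(17) + (F+B)(25) = 42
Read each symbol's code off the tree from the root (left child = 0, right child = 1).

Codes:
  B: 11 (length 2)
  F: 10 (length 2)
  J: 0 (length 1)
Average code length: 67/42 = 1.5952 bits/symbol


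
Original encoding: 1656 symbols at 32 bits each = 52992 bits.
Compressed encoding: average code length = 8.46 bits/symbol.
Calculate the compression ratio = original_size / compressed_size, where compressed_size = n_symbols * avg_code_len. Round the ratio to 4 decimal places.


original_size = n_symbols * orig_bits = 1656 * 32 = 52992 bits
compressed_size = n_symbols * avg_code_len = 1656 * 8.46 = 14009.76 bits
ratio = original_size / compressed_size = 52992 / 14009.76 = 3.7825

Compression ratio = 3.7825


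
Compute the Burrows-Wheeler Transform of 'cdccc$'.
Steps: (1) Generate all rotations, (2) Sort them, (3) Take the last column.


Rotations (sorted):
  0: $cdccc -> last char: c
  1: c$cdcc -> last char: c
  2: cc$cdc -> last char: c
  3: ccc$cd -> last char: d
  4: cdccc$ -> last char: $
  5: dccc$c -> last char: c


BWT = cccd$c


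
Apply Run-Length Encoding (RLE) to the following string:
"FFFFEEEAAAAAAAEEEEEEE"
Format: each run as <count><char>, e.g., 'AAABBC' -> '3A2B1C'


Scanning runs left to right:
  i=0: run of 'F' x 4 -> '4F'
  i=4: run of 'E' x 3 -> '3E'
  i=7: run of 'A' x 7 -> '7A'
  i=14: run of 'E' x 7 -> '7E'

RLE = 4F3E7A7E


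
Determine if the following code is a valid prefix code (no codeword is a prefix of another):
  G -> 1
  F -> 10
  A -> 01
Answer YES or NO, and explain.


Checking each pair (does one codeword prefix another?):
  G='1' vs F='10': prefix -- VIOLATION

NO -- this is NOT a valid prefix code. G (1) is a prefix of F (10).


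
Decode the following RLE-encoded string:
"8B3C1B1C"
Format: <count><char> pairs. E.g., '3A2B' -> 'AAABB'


Expanding each <count><char> pair:
  8B -> 'BBBBBBBB'
  3C -> 'CCC'
  1B -> 'B'
  1C -> 'C'

Decoded = BBBBBBBBCCCBC


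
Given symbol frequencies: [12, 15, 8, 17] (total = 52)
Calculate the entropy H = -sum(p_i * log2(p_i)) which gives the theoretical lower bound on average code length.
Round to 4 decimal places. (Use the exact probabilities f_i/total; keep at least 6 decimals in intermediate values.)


Per-symbol terms -p_i * log2(p_i) with p_i = f_i/52:
  p = 12/52 = 0.230769: log2(p) = -2.115477, -p*log2(p) = 0.488187
  p = 15/52 = 0.288462: log2(p) = -1.793549, -p*log2(p) = 0.517370
  p = 8/52 = 0.153846: log2(p) = -2.700440, -p*log2(p) = 0.415452
  p = 17/52 = 0.326923: log2(p) = -1.612977, -p*log2(p) = 0.527319
H = 0.488187 + 0.517370 + 0.415452 + 0.527319 = 1.948328

H = 1.9483 bits/symbol


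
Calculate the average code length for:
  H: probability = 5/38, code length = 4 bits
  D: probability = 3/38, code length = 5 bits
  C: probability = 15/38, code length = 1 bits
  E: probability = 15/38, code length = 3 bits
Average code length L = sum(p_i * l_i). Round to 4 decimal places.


Weighted contributions p_i * l_i:
  H: (5/38) * 4 = 20/38
  D: (3/38) * 5 = 15/38
  C: (15/38) * 1 = 15/38
  E: (15/38) * 3 = 45/38
Sum = (20 + 15 + 15 + 45)/38 = 95/38

L = 95/38 = 2.5000 bits/symbol


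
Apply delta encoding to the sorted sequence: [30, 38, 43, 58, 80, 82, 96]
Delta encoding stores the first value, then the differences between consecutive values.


First value: 30
Deltas:
  38 - 30 = 8
  43 - 38 = 5
  58 - 43 = 15
  80 - 58 = 22
  82 - 80 = 2
  96 - 82 = 14


Delta encoded: [30, 8, 5, 15, 22, 2, 14]


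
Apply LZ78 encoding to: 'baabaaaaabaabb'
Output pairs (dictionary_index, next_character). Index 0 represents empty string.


LZ78 encoding steps:
Dictionary: {0: ''}
Step 1: w='' (idx 0), next='b' -> output (0, 'b'), add 'b' as idx 1
Step 2: w='' (idx 0), next='a' -> output (0, 'a'), add 'a' as idx 2
Step 3: w='a' (idx 2), next='b' -> output (2, 'b'), add 'ab' as idx 3
Step 4: w='a' (idx 2), next='a' -> output (2, 'a'), add 'aa' as idx 4
Step 5: w='aa' (idx 4), next='a' -> output (4, 'a'), add 'aaa' as idx 5
Step 6: w='b' (idx 1), next='a' -> output (1, 'a'), add 'ba' as idx 6
Step 7: w='ab' (idx 3), next='b' -> output (3, 'b'), add 'abb' as idx 7


Encoded: [(0, 'b'), (0, 'a'), (2, 'b'), (2, 'a'), (4, 'a'), (1, 'a'), (3, 'b')]


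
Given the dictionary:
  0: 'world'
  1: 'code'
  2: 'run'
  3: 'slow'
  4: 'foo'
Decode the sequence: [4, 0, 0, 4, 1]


Look up each index in the dictionary:
  4 -> 'foo'
  0 -> 'world'
  0 -> 'world'
  4 -> 'foo'
  1 -> 'code'

Decoded: "foo world world foo code"


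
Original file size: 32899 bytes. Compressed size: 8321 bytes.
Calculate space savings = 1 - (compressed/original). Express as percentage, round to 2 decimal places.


ratio = compressed/original = 8321/32899 = 0.252926
savings = 1 - ratio = 1 - 0.252926 = 0.747074
as a percentage: 0.747074 * 100 = 74.71%

Space savings = 1 - 8321/32899 = 74.71%


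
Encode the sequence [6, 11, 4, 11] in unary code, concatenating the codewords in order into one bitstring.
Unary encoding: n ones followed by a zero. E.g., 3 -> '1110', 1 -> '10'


Encode each number as n ones followed by a terminating 0:
  6 -> 1111110 (7 bits)
  11 -> 111111111110 (12 bits)
  4 -> 11110 (5 bits)
  11 -> 111111111110 (12 bits)
Total length = 7 + 12 + 5 + 12 = 36 bits.

Unary([6, 11, 4, 11]) = 111111011111111111011110111111111110 (36 bits)


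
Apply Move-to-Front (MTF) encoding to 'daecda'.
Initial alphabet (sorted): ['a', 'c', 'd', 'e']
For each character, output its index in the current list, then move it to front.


MTF encoding:
'd': index 2 in ['a', 'c', 'd', 'e'] -> ['d', 'a', 'c', 'e']
'a': index 1 in ['d', 'a', 'c', 'e'] -> ['a', 'd', 'c', 'e']
'e': index 3 in ['a', 'd', 'c', 'e'] -> ['e', 'a', 'd', 'c']
'c': index 3 in ['e', 'a', 'd', 'c'] -> ['c', 'e', 'a', 'd']
'd': index 3 in ['c', 'e', 'a', 'd'] -> ['d', 'c', 'e', 'a']
'a': index 3 in ['d', 'c', 'e', 'a'] -> ['a', 'd', 'c', 'e']


Output: [2, 1, 3, 3, 3, 3]


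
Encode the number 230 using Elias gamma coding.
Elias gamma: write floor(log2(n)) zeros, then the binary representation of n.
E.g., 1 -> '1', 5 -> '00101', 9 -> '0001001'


num_bits = floor(log2(230)) + 1 = 8
leading_zeros = num_bits - 1 = 7
binary(230) = 11100110

Elias gamma(230) = '0000000' + '11100110' = 000000011100110 (15 bits)


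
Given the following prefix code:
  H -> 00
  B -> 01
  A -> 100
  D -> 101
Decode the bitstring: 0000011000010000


Decoding step by step:
Bits 00 -> H
Bits 00 -> H
Bits 01 -> B
Bits 100 -> A
Bits 00 -> H
Bits 100 -> A
Bits 00 -> H


Decoded message: HHBAHAH


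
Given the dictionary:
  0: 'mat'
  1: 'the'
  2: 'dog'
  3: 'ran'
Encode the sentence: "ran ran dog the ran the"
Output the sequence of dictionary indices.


Look up each word in the dictionary:
  'ran' -> 3
  'ran' -> 3
  'dog' -> 2
  'the' -> 1
  'ran' -> 3
  'the' -> 1

Encoded: [3, 3, 2, 1, 3, 1]


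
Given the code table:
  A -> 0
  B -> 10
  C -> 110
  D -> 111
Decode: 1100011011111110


Decoding:
110 -> C
0 -> A
0 -> A
110 -> C
111 -> D
111 -> D
10 -> B


Result: CAACDDB


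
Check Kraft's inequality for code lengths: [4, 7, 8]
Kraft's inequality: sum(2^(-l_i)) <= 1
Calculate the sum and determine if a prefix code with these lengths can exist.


Sum = 2^(-4) + 2^(-7) + 2^(-8)
    = 0.0625 + 0.0078125 + 0.00390625
    = 19/256 = 0.07421875
Since 0.07421875 <= 1, Kraft's inequality IS satisfied.
A prefix code with these lengths CAN exist.

Kraft sum = 0.07421875. Satisfied.


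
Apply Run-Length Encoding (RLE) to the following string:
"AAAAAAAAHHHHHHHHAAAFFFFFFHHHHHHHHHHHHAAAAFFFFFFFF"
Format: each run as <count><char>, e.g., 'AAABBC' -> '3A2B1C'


Scanning runs left to right:
  i=0: run of 'A' x 8 -> '8A'
  i=8: run of 'H' x 8 -> '8H'
  i=16: run of 'A' x 3 -> '3A'
  i=19: run of 'F' x 6 -> '6F'
  i=25: run of 'H' x 12 -> '12H'
  i=37: run of 'A' x 4 -> '4A'
  i=41: run of 'F' x 8 -> '8F'

RLE = 8A8H3A6F12H4A8F


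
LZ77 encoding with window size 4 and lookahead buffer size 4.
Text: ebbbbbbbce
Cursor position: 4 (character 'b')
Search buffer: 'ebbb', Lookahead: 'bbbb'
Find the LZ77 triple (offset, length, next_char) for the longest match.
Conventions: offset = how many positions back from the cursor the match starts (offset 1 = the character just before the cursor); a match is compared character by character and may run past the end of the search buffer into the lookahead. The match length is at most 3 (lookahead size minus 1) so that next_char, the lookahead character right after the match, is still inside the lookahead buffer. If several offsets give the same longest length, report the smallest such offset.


Try each offset into the search buffer:
  offset=1 (pos 3, char 'b'): match length 3
  offset=2 (pos 2, char 'b'): match length 3
  offset=3 (pos 1, char 'b'): match length 3
  offset=4 (pos 0, char 'e'): match length 0
Longest match has length 3, found at offsets 1, 2, 3; take the smallest, offset 1.
next_char = character at position 4 + 3 = 7 -> 'b'

Best match: offset=1, length=3 (matching 'bbb' starting at position 3)
LZ77 triple: (1, 3, 'b')


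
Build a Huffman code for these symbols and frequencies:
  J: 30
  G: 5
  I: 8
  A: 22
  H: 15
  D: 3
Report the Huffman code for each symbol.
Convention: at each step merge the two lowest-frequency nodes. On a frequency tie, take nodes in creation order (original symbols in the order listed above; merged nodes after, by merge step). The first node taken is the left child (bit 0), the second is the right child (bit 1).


Huffman tree construction:
Step 1: Merge D(3) + G(5) = 8
Step 2: Merge I(8) + (D+G)(8) = 16
Step 3: Merge H(15) + (I+(D+G))(16) = 31
Step 4: Merge A(22) + J(30) = 52
Step 5: Merge (H+(I+(D+G)))(31) + (A+J)(52) = 83
Read each symbol's code off the tree from the root (left child = 0, right child = 1).

Codes:
  J: 11 (length 2)
  G: 0111 (length 4)
  I: 010 (length 3)
  A: 10 (length 2)
  H: 00 (length 2)
  D: 0110 (length 4)
Average code length: 190/83 = 2.2892 bits/symbol


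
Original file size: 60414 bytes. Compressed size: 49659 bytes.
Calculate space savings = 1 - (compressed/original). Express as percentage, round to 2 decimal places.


ratio = compressed/original = 49659/60414 = 0.821978
savings = 1 - ratio = 1 - 0.821978 = 0.178022
as a percentage: 0.178022 * 100 = 17.8%

Space savings = 1 - 49659/60414 = 17.8%


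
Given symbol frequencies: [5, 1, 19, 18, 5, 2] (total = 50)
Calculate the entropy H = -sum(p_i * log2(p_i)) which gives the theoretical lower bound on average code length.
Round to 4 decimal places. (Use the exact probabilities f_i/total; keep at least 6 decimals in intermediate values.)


Per-symbol terms -p_i * log2(p_i) with p_i = f_i/50:
  p = 5/50 = 0.100000: log2(p) = -3.321928, -p*log2(p) = 0.332193
  p = 1/50 = 0.020000: log2(p) = -5.643856, -p*log2(p) = 0.112877
  p = 19/50 = 0.380000: log2(p) = -1.395929, -p*log2(p) = 0.530453
  p = 18/50 = 0.360000: log2(p) = -1.473931, -p*log2(p) = 0.530615
  p = 5/50 = 0.100000: log2(p) = -3.321928, -p*log2(p) = 0.332193
  p = 2/50 = 0.040000: log2(p) = -4.643856, -p*log2(p) = 0.185754
H = 0.332193 + 0.112877 + 0.530453 + 0.530615 + 0.332193 + 0.185754 = 2.024085

H = 2.0241 bits/symbol


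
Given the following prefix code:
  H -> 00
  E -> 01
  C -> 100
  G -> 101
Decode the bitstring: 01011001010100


Decoding step by step:
Bits 01 -> E
Bits 01 -> E
Bits 100 -> C
Bits 101 -> G
Bits 01 -> E
Bits 00 -> H


Decoded message: EECGEH


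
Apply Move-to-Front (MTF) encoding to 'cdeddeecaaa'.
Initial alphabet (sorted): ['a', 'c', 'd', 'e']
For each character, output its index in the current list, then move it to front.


MTF encoding:
'c': index 1 in ['a', 'c', 'd', 'e'] -> ['c', 'a', 'd', 'e']
'd': index 2 in ['c', 'a', 'd', 'e'] -> ['d', 'c', 'a', 'e']
'e': index 3 in ['d', 'c', 'a', 'e'] -> ['e', 'd', 'c', 'a']
'd': index 1 in ['e', 'd', 'c', 'a'] -> ['d', 'e', 'c', 'a']
'd': index 0 in ['d', 'e', 'c', 'a'] -> ['d', 'e', 'c', 'a']
'e': index 1 in ['d', 'e', 'c', 'a'] -> ['e', 'd', 'c', 'a']
'e': index 0 in ['e', 'd', 'c', 'a'] -> ['e', 'd', 'c', 'a']
'c': index 2 in ['e', 'd', 'c', 'a'] -> ['c', 'e', 'd', 'a']
'a': index 3 in ['c', 'e', 'd', 'a'] -> ['a', 'c', 'e', 'd']
'a': index 0 in ['a', 'c', 'e', 'd'] -> ['a', 'c', 'e', 'd']
'a': index 0 in ['a', 'c', 'e', 'd'] -> ['a', 'c', 'e', 'd']


Output: [1, 2, 3, 1, 0, 1, 0, 2, 3, 0, 0]


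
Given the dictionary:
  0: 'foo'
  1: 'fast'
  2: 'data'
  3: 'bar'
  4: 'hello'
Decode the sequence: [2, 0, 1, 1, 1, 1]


Look up each index in the dictionary:
  2 -> 'data'
  0 -> 'foo'
  1 -> 'fast'
  1 -> 'fast'
  1 -> 'fast'
  1 -> 'fast'

Decoded: "data foo fast fast fast fast"
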